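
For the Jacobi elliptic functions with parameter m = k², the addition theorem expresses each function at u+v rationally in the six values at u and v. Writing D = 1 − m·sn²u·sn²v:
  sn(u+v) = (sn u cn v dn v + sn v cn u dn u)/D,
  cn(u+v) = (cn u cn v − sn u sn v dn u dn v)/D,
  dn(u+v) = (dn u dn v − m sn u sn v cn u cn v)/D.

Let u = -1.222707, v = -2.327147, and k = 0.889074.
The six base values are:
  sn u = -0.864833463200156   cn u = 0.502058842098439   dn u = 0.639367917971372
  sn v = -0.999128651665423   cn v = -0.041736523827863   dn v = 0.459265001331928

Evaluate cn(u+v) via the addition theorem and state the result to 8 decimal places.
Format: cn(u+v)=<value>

cn(u+v)=-0.67024845

m = k² = 0.790452577476
D = 1 − m·sn²u·sn²v = 0.4098211830291854
cn(u+v) = (cn u·cn v − sn u·sn v·dn u·dn v)/D = -0.2746820121101688/0.4098211830291854 = -0.6702484485547136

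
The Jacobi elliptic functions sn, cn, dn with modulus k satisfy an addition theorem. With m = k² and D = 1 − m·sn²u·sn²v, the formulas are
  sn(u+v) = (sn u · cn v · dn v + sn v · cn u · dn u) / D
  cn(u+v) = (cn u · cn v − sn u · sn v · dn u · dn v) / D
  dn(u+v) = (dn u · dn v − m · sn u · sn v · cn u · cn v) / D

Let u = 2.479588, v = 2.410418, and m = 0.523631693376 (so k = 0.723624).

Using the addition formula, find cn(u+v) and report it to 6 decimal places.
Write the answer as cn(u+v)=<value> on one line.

sn u = 0.9087479532174604, cn u = -0.4173453695958258, dn u = 0.7533743999932748
sn v = 0.9290825162894636, cn v = -0.3698725157743389, dn v = 0.7402729870928996
m = k² = 0.523631693376
D = 1 − m·sn²u·sn²v = 0.6267314572913572
cn(u+v) = (cn u·cn v − sn u·sn v·dn u·dn v)/D = -0.3165048459825179/0.6267314572913572 = -0.5050087119456332

cn(u+v)=-0.505009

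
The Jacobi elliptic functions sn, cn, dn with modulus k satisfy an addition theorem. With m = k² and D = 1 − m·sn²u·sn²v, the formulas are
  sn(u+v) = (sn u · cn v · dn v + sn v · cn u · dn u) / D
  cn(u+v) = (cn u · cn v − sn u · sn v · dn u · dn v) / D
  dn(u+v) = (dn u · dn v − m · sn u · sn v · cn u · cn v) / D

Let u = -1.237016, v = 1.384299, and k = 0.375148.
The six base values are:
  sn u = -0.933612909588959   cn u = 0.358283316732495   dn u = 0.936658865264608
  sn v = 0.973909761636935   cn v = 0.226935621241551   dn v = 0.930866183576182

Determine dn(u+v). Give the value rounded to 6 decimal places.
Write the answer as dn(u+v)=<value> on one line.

m = k² = 0.140736021904
D = 1 − m·sn²u·sn²v = 0.8836473161850045
dn(u+v) = (dn u·dn v − m·sn u·sn v·cn u·cn v)/D = 0.8823085363977777/0.8836473161850045 = 0.9984849387728502

dn(u+v)=0.998485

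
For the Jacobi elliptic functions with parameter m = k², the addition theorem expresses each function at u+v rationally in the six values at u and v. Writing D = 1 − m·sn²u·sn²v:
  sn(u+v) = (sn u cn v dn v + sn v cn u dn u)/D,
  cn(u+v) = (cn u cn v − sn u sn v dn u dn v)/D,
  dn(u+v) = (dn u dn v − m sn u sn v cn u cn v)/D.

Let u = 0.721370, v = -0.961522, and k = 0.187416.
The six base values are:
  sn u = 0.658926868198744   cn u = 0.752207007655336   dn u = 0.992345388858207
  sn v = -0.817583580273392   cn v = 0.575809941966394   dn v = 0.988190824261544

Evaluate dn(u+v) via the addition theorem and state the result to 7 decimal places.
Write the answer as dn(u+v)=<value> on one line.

dn(u+v)=0.9990066

m = k² = 0.035124757056
D = 1 − m·sn²u·sn²v = 0.989805825019124
dn(u+v) = (dn u·dn v − m·sn u·sn v·cn u·cn v)/D = 0.9888225566431877/0.989805825019124 = 0.9990066047793594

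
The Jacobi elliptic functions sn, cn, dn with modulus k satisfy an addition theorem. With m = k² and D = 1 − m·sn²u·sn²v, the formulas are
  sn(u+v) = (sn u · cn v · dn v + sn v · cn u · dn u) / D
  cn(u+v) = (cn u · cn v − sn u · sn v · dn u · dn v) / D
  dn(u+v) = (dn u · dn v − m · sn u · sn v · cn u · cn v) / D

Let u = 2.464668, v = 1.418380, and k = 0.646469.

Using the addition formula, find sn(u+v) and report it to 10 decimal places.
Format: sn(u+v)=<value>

sn(u+v)=-0.2963220196

sn u = 0.8627099344529875, cn u = -0.5056990893764018, dn u = 0.8300323630858783
sn v = 0.9592845375791411, cn v = 0.2824414558126576, dn v = 0.784485060840546
m = k² = 0.417922167961
D = 1 − m·sn²u·sn²v = 0.7137668730958211
sn(u+v) = (sn u·cn v·dn v + sn v·cn u·dn u)/D = -0.2115048413916535/0.7137668730958211 = -0.2963220196452849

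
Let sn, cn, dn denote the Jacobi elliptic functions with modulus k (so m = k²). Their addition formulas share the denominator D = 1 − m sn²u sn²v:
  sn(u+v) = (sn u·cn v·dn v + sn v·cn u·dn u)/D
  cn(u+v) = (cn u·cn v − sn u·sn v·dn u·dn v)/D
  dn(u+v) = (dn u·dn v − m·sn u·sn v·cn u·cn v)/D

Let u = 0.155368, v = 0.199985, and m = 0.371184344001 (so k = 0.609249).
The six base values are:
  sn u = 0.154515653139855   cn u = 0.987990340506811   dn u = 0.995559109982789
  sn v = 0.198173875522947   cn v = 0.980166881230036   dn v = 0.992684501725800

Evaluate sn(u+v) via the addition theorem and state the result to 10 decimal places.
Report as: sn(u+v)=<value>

m = k² = 0.371184344001
D = 1 − m·sn²u·sn²v = 0.9996519613950108
sn(u+v) = (sn u·cn v·dn v + sn v·cn u·dn u)/D = 0.3452675610832398/0.9996519613950108 = 0.3453877693606685

sn(u+v)=0.3453877694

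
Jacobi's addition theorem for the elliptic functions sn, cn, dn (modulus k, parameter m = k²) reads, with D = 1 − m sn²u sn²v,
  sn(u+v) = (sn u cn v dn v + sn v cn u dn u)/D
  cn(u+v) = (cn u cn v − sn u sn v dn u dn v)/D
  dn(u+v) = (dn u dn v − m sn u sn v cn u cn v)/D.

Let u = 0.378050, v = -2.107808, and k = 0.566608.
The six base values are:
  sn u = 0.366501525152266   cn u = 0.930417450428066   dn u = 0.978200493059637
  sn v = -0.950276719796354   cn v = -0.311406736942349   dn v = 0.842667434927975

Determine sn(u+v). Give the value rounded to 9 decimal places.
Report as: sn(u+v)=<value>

m = k² = 0.321044625664
D = 1 − m·sn²u·sn²v = 0.9610580982743426
sn(u+v) = (sn u·cn v·dn v + sn v·cn u·dn u)/D = -0.961054434761107/0.9610580982743426 = -0.9999961880418654

sn(u+v)=-0.999996188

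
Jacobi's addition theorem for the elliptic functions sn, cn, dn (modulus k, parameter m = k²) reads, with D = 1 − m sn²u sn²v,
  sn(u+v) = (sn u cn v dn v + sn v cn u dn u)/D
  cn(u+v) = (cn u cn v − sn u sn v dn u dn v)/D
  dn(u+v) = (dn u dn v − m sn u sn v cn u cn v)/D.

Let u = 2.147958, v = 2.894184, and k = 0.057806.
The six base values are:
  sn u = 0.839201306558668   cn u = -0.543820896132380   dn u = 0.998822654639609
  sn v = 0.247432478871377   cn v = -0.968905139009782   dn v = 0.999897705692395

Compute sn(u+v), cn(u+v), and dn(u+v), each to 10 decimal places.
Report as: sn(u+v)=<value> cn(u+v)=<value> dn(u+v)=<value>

sn(u+v)=-0.9475603331 cn(u+v)=0.3195769314 dn(u+v)=0.9984987407

m = k² = 0.003341533636
D = 1 − m·sn²u·sn²v = 0.9998559240300746
sn(u+v) = (sn u·cn v·dn v + sn v·cn u·dn u)/D = -0.9474238124600173/0.9998559240300746 = -0.9475603331340764
cn(u+v) = (cn u·cn v − sn u·sn v·dn u·dn v)/D = 0.3195308880245545/0.9998559240300746 = 0.319576931380909
dn(u+v) = (dn u·dn v − m·sn u·sn v·cn u·cn v)/D = 0.9983548810556045/0.9998559240300746 = 0.9984987407301444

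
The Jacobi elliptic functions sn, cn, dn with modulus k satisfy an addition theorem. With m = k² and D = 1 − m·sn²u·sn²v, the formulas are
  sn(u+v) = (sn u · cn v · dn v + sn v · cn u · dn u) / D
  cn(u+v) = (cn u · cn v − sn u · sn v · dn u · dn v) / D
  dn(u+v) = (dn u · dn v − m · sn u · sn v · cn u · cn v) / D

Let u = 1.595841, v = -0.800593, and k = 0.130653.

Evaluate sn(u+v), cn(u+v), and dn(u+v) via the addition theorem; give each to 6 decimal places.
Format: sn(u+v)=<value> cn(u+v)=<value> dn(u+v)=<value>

sn(u+v)=0.713155 cn(u+v)=0.701007 dn(u+v)=0.995650

sn u = 0.9998358474971984, cn u = -0.01811844528537419, dn u = 0.9914309846707617
sn v = -0.7168748933614669, cn v = 0.6972018267818764, dn v = 0.9956040663010046
m = k² = 0.017070206409
D = 1 − m·sn²u·sn²v = 0.9912303366685428
sn(u+v) = (sn u·cn v·dn v + sn v·cn u·dn u)/D = 0.7069003879727549/0.9912303366685428 = 0.7131545129546768
cn(u+v) = (cn u·cn v − sn u·sn v·dn u·dn v)/D = 0.6948592820247862/0.9912303366685428 = 0.7010068763231769
dn(u+v) = (dn u·dn v − m·sn u·sn v·cn u·cn v)/D = 0.9869181622211149/0.9912303366685428 = 0.995649674663993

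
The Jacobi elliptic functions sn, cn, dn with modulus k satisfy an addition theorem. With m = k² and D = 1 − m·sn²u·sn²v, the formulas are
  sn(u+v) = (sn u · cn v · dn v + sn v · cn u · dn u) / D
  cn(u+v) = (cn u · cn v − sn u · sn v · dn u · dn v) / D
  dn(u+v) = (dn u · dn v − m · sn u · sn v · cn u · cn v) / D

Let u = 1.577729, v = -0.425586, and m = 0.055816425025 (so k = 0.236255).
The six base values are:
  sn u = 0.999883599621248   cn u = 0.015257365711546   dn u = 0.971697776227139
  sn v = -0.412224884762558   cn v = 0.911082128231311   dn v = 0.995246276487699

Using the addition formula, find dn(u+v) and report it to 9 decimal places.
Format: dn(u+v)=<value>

m = k² = 0.055816425025
D = 1 − m·sn²u·sn²v = 0.9905173588141823
dn(u+v) = (dn u·dn v − m·sn u·sn v·cn u·cn v)/D = 0.9673983968216968/0.9905173588141823 = 0.9766597104162184

dn(u+v)=0.976659710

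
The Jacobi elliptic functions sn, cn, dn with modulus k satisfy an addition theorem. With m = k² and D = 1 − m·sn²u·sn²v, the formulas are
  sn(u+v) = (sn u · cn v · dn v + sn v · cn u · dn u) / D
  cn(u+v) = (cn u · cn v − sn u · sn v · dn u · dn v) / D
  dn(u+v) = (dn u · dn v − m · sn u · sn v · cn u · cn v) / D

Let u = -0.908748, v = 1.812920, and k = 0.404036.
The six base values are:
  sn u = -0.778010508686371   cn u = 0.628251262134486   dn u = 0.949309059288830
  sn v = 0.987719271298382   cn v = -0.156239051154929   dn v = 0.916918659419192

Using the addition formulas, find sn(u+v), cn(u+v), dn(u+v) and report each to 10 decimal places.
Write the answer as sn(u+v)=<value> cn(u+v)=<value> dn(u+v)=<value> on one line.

m = k² = 0.163245089296
D = 1 − m·sn²u·sn²v = 0.9035997618829204
sn(u+v) = (sn u·cn v·dn v + sn v·cn u·dn u)/D = 0.7005369508813897/0.9035997618829204 = 0.7752735009819075
cn(u+v) = (cn u·cn v − sn u·sn v·dn u·dn v)/D = 0.5707368133603052/0.9035997618829204 = 0.631625679239893
dn(u+v) = (dn u·dn v − m·sn u·sn v·cn u·cn v)/D = 0.8581256740252016/0.9035997618829204 = 0.9496745243016002

sn(u+v)=0.7752735010 cn(u+v)=0.6316256792 dn(u+v)=0.9496745243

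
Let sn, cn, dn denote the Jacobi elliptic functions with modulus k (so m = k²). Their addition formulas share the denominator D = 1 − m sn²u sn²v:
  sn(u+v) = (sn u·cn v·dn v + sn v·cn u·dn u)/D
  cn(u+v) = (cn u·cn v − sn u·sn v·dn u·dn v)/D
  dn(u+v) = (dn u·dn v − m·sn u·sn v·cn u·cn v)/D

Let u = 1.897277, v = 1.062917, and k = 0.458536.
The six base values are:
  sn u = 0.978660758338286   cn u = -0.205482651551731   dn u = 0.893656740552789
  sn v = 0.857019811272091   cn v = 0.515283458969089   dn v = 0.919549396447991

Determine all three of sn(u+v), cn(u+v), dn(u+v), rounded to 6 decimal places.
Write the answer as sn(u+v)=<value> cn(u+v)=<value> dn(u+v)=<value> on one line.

sn(u+v)=0.359518 cn(u+v)=-0.933138 dn(u+v)=0.986318

m = k² = 0.210255263296
D = 1 − m·sn²u·sn²v = 0.8520915628140758
sn(u+v) = (sn u·cn v·dn v + sn v·cn u·dn u)/D = 0.3063420830363665/0.8520915628140758 = 0.3595177987969464
cn(u+v) = (cn u·cn v − sn u·sn v·dn u·dn v)/D = -0.7951192109236664/0.8520915628140758 = -0.933138227889201
dn(u+v) = (dn u·dn v − m·sn u·sn v·cn u·cn v)/D = 0.8404335351640099/0.8520915628140758 = 0.9863183392972879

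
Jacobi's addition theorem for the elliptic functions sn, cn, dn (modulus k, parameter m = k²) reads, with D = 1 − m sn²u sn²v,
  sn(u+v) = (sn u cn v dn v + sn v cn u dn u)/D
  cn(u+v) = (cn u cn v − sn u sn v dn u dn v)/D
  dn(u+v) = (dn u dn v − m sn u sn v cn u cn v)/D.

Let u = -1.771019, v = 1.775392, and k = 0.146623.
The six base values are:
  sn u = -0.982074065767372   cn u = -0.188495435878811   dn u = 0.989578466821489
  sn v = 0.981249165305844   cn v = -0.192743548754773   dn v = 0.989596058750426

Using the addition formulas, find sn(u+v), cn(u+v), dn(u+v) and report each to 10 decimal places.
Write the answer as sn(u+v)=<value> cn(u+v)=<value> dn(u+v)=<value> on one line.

m = k² = 0.021498304129
D = 1 − m·sn²u·sn²v = 0.9800358286788361
sn(u+v) = (sn u·cn v·dn v + sn v·cn u·dn u)/D = 0.004285682725855554/0.9800358286788361 = 0.004372985762809289
cn(u+v) = (cn u·cn v − sn u·sn v·dn u·dn v)/D = 0.9800264580192651/0.9800358286788361 = 0.9999904384520475
dn(u+v) = (dn u·dn v − m·sn u·sn v·cn u·cn v)/D = 0.9800356272264892/0.9800358286788361 = 0.9999997944438958

sn(u+v)=0.0043729858 cn(u+v)=0.9999904385 dn(u+v)=0.9999997944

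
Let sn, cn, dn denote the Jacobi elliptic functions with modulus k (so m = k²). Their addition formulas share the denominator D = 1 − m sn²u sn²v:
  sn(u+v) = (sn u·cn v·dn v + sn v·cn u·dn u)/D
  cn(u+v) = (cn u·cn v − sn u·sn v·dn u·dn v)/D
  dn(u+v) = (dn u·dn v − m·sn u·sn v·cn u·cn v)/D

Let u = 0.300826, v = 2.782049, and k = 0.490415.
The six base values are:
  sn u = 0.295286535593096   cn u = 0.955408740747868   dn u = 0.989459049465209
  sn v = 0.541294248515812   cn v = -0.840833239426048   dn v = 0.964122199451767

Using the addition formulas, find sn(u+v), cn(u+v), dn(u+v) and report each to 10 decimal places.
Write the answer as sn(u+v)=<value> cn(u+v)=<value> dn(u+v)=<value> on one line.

sn(u+v)=0.2740108152 cn(u+v)=-0.9617266104 dn(u+v)=0.9909300079

m = k² = 0.240506872225
D = 1 − m·sn²u·sn²v = 0.9938555699479241
sn(u+v) = (sn u·cn v·dn v + sn v·cn u·dn u)/D = 0.2723271749403678/0.9938555699479241 = 0.2740108152280489
cn(u+v) = (cn u·cn v − sn u·sn v·dn u·dn v)/D = -0.9558173485062464/0.9938555699479241 = -0.9617266103930264
dn(u+v) = (dn u·dn v − m·sn u·sn v·cn u·cn v)/D = 0.9848413078065911/0.9938555699479241 = 0.9909300079268004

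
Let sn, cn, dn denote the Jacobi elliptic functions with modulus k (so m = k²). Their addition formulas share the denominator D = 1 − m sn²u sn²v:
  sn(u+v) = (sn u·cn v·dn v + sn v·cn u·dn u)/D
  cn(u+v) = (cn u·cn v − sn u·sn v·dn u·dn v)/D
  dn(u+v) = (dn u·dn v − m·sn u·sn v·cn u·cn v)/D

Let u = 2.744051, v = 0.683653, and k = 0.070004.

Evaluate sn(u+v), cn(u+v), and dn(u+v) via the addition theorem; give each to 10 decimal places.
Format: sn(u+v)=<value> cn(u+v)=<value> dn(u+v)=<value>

sn u = 0.3906614604523305, cn u = -0.9205344226682956, dn u = 0.9996259771967922
sn v = 0.6314450557818232, cn v = 0.7754206223261606, dn v = 0.9990225396367743
m = k² = 0.004900560016
D = 1 − m·sn²u·sn²v = 0.9997017928961028
sn(u+v) = (sn u·cn v·dn v + sn v·cn u·dn u)/D = -0.2784186490983336/0.9997017928961028 = -0.2785017002838057
cn(u+v) = (cn u·cn v − sn u·sn v·dn u·dn v)/D = -0.9601493272163145/0.9997017928961028 = -0.9604357359756192
dn(u+v) = (dn u·dn v − m·sn u·sn v·cn u·cn v)/D = 0.9995117799618678/0.9997017928961028 = 0.9998099303856558

sn(u+v)=-0.2785017003 cn(u+v)=-0.9604357360 dn(u+v)=0.9998099304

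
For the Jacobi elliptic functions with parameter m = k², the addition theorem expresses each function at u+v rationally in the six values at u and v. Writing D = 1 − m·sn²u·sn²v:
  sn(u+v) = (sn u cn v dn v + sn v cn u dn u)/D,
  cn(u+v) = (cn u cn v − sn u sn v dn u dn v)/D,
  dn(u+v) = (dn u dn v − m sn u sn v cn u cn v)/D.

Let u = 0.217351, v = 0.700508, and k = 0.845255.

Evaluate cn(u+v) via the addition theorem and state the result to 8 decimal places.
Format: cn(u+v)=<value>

cn(u+v)=0.66670440

sn u = 0.2144627927583342, cn u = 0.9767321590499085, dn u = 0.9834323073937795
sn v = 0.6161246424382047, cn v = 0.7876486684940148, dn v = 0.8536894375392956
m = k² = 0.714456015025
D = 1 − m·sn²u·sn²v = 0.987525688940803
cn(u+v) = (cn u·cn v − sn u·sn v·dn u·dn v)/D = 0.6583877224932258/0.987525688940803 = 0.6667044005704774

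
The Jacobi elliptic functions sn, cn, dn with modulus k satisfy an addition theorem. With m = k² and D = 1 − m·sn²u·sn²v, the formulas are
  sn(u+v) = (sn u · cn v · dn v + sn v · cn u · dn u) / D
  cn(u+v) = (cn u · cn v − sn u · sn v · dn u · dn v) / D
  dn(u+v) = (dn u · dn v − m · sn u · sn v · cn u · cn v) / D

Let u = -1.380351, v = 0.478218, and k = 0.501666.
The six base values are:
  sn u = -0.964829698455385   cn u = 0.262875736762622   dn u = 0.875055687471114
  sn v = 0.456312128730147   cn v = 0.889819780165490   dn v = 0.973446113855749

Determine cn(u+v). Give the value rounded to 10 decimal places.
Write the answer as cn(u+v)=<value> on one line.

m = k² = 0.251668775556
D = 1 − m·sn²u·sn²v = 0.9512185520489244
cn(u+v) = (cn u·cn v − sn u·sn v·dn u·dn v)/D = 0.6089370849539815/0.9512185520489244 = 0.6401652739450164

cn(u+v)=0.6401652739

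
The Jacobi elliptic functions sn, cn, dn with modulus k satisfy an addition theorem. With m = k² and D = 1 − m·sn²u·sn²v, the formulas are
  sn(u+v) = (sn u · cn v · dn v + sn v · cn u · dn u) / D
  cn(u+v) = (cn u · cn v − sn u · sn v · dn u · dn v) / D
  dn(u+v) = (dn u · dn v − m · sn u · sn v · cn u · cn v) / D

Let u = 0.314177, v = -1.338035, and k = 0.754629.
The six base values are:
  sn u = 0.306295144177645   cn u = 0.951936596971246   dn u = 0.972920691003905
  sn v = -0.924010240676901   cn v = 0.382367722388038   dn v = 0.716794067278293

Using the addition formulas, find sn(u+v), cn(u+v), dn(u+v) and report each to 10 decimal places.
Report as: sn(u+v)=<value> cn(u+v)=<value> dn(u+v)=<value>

sn(u+v)=-0.8087203794 cn(u+v)=0.5881932914 dn(u+v)=0.7921828205

m = k² = 0.569464927641
D = 1 − m·sn²u·sn²v = 0.9543857252259067
sn(u+v) = (sn u·cn v·dn v + sn v·cn u·dn u)/D = -0.7718311857563624/0.9543857252259067 = -0.8087203793557024
cn(u+v) = (cn u·cn v − sn u·sn v·dn u·dn v)/D = 0.5613632809588702/0.9543857252259067 = 0.5881932913717809
dn(u+v) = (dn u·dn v − m·sn u·sn v·cn u·cn v)/D = 0.7560479756102752/0.9543857252259067 = 0.7921828204537697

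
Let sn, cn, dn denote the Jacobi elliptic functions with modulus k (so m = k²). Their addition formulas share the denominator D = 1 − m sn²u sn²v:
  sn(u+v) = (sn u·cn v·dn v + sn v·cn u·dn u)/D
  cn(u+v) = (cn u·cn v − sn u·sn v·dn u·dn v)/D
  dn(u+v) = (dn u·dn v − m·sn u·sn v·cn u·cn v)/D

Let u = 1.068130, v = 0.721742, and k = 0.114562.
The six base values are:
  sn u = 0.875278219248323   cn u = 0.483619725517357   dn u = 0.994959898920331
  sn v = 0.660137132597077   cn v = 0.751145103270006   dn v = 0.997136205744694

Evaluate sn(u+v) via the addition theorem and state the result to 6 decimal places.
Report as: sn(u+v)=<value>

sn(u+v)=0.977508

m = k² = 0.013124451844
D = 1 − m·sn²u·sn²v = 0.9956183090612764
sn(u+v) = (sn u·cn v·dn v + sn v·cn u·dn u)/D = 0.9732243751924724/0.9956183090612764 = 0.9775075109959376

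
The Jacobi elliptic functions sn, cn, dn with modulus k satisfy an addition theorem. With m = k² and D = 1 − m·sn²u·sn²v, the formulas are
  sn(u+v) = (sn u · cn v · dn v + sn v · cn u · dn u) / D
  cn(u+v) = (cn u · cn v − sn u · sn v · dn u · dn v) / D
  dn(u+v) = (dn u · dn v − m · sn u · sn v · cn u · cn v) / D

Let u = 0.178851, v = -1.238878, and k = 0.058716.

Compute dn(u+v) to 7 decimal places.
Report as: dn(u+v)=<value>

dn(u+v)=0.9986881

sn u = 0.1778958049053736, cn u = 0.9840493293514656, dn u = 0.9999454460516847
sn v = -0.945157253866737, cn v = 0.3266156234216123, dn v = 0.9984589176648695
m = k² = 0.003447568656
D = 1 − m·sn²u·sn²v = 0.9999025341486223
dn(u+v) = (dn u·dn v − m·sn u·sn v·cn u·cn v)/D = 0.9985907579435955/0.9999025341486223 = 0.998688095929126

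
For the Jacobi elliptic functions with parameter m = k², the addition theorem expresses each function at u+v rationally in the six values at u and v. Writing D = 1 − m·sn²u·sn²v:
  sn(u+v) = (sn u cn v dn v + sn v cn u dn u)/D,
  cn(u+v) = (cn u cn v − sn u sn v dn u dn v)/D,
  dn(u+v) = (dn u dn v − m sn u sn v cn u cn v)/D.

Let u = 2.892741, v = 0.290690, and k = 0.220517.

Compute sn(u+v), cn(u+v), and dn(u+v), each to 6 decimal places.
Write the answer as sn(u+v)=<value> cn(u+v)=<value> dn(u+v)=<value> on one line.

sn u = 0.2839723546695214, cn u = -0.9588324680482235, dn u = 0.9980373960714177
sn v = 0.2864258471321573, cn v = 0.9581024131556219, dn v = 0.9980033020966938
m = k² = 0.048627747289
D = 1 − m·sn²u·sn²v = 0.999678292868202
sn(u+v) = (sn u·cn v·dn v + sn v·cn u·dn u)/D = -0.002564055863973036/0.999678292868202 = -0.002564881004484392
cn(u+v) = (cn u·cn v − sn u·sn v·dn u·dn v)/D = -0.9996750046137039/0.999678292868202 = -0.9999967106873066
dn(u+v) = (dn u·dn v − m·sn u·sn v·cn u·cn v)/D = 0.9996781329680434/0.999678292868202 = 0.9999998400483839

sn(u+v)=-0.002565 cn(u+v)=-0.999997 dn(u+v)=1.000000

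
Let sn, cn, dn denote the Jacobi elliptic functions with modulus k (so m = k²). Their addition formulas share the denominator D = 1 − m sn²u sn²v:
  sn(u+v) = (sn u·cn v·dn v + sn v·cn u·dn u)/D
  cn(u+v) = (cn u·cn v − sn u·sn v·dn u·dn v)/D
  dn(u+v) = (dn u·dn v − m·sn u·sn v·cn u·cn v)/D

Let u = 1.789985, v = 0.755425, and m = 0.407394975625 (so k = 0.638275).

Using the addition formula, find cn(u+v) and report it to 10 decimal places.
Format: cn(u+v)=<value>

cn(u+v)=-0.5720336036

sn u = 0.9999842009607694, cn u = -0.005621194610717043, dn u = 0.7698167945503104
sn v = 0.6664883251206078, cn v = 0.7455154676315757, dn v = 0.9050041035069858
m = k² = 0.407394975625
D = 1 − m·sn²u·sn²v = 0.8190381455468709
cn(u+v) = (cn u·cn v − sn u·sn v·dn u·dn v)/D = -0.4685173418751285/0.8190381455468709 = -0.5720336035903431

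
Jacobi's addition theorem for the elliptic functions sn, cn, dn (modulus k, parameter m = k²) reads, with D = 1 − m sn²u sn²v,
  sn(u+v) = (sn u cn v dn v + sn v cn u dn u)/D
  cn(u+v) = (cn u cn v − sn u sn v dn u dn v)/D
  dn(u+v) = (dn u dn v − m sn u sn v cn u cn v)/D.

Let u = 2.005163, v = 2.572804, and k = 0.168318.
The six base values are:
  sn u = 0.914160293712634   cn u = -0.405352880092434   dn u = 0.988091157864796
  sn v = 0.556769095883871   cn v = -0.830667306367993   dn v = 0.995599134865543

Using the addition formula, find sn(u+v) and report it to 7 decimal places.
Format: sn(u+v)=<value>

sn(u+v)=-0.9862600

m = k² = 0.028330949124
D = 1 − m·sn²u·sn²v = 0.9926606757610846
sn(u+v) = (sn u·cn v·dn v + sn v·cn u·dn u)/D = -0.9790214886295784/0.9926606757610846 = -0.9862599703357355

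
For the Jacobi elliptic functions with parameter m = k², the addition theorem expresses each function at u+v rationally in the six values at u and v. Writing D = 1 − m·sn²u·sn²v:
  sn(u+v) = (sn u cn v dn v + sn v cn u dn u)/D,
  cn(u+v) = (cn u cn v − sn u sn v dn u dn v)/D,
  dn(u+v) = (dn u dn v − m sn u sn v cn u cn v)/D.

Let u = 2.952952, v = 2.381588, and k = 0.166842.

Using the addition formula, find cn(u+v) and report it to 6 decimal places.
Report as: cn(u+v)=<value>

cn(u+v)=0.549239

sn u = 0.2092512302812567, cn u = -0.9778619138844607, dn u = 0.999390394027234
sn v = 0.7034593438750867, cn v = -0.7107355003901469, dn v = 0.9930886615453096
m = k² = 0.027836252964
D = 1 − m·sn²u·sn²v = 0.999396850711337
cn(u+v) = (cn u·cn v − sn u·sn v·dn u·dn v)/D = 0.5489079043503394/0.999396850711337 = 0.5492391775695963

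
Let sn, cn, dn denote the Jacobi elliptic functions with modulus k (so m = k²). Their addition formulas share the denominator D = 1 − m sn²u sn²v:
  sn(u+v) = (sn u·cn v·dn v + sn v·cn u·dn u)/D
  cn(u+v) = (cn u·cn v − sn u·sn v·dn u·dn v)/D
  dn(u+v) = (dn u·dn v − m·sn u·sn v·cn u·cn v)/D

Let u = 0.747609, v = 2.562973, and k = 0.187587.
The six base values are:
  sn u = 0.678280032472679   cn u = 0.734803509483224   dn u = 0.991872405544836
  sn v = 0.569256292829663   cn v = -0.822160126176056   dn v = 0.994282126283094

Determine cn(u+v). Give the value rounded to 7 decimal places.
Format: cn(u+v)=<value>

cn(u+v)=-0.9901076

m = k² = 0.035188882569
D = 1 − m·sn²u·sn²v = 0.9947538679144197
cn(u+v) = (cn u·cn v − sn u·sn v·dn u·dn v)/D = -0.9849133212264007/0.9947538679144197 = -0.9901075562453951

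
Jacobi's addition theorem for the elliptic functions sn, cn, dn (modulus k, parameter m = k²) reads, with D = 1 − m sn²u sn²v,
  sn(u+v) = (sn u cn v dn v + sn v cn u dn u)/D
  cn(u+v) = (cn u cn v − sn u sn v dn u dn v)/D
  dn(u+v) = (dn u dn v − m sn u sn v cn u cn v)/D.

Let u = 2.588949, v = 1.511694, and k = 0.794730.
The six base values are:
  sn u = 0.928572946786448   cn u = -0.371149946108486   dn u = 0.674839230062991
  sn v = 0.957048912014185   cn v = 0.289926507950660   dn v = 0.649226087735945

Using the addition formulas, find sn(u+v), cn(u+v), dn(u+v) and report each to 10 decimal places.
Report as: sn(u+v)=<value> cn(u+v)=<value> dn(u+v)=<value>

sn(u+v)=-0.1295438736 cn(u+v)=-0.9915736911 dn(u+v)=0.9946862836

m = k² = 0.6315957729
D = 1 − m·sn²u·sn²v = 0.5011849642682478
sn(u+v) = (sn u·cn v·dn v + sn v·cn u·dn u)/D = -0.0649254416546814/0.5011849642682478 = -0.1295438735866217
cn(u+v) = (cn u·cn v − sn u·sn v·dn u·dn v)/D = -0.4969618249267336/0.5011849642682478 = -0.9915736910669693
dn(u+v) = (dn u·dn v − m·sn u·sn v·cn u·cn v)/D = 0.4985218095055631/0.5011849642682478 = 0.9946862836027552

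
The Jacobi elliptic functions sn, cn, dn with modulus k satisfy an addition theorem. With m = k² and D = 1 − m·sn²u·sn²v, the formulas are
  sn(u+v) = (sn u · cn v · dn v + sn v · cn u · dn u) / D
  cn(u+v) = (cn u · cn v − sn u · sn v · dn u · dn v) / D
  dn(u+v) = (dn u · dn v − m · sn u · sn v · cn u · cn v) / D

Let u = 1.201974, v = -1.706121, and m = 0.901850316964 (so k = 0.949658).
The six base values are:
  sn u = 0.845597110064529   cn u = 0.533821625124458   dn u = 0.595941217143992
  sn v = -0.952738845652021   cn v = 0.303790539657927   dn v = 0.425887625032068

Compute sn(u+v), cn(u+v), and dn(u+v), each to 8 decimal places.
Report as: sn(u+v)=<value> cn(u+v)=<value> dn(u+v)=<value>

sn(u+v)=-0.46710082 cn(u+v)=0.88420406 dn(u+v)=0.89623180

m = k² = 0.901850316964
D = 1 − m·sn²u·sn²v = 0.4146586725369711
sn(u+v) = (sn u·cn v·dn v + sn v·cn u·dn u)/D = -0.1936874043761833/0.4146586725369711 = -0.4671008161752942
cn(u+v) = (cn u·cn v − sn u·sn v·dn u·dn v)/D = 0.3666428836022048/0.4146586725369711 = 0.8842040644152084
dn(u+v) = (dn u·dn v − m·sn u·sn v·cn u·cn v)/D = 0.3716302878763489/0.4146586725369711 = 0.8962317985600896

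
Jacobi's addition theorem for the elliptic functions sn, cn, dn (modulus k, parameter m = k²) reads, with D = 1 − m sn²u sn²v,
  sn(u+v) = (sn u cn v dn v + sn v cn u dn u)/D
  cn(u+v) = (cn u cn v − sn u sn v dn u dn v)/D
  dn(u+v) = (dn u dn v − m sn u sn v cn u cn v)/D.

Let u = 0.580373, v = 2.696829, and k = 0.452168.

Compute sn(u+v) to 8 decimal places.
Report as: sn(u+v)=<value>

sn u = 0.5431311628279405, cn u = 0.8396478666471851, dn u = 0.969374672394625
sn v = 0.5803725313019591, cn v = -0.8143511066549591, dn v = 0.9649521511308258
m = k² = 0.204455900224
D = 1 − m·sn²u·sn²v = 0.9796847210464787
sn(u+v) = (sn u·cn v·dn v + sn v·cn u·dn u)/D = 0.04558675478596665/0.9796847210464787 = 0.04653206670128715

sn(u+v)=0.04653207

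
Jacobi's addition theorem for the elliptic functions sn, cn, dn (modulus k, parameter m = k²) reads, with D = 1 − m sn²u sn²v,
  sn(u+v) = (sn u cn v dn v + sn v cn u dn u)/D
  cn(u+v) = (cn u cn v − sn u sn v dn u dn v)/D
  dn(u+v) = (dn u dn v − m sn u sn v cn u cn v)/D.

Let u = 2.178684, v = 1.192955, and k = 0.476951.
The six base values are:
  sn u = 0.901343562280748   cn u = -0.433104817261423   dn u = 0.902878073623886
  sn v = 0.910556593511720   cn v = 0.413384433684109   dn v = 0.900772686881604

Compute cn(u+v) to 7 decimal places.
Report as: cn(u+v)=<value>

cn(u+v)=-0.9997087

m = k² = 0.227482256401
D = 1 − m·sn²u·sn²v = 0.8467705873707164
cn(u+v) = (cn u·cn v − sn u·sn v·dn u·dn v)/D = -0.8465239580888657/0.8467705873707164 = -0.9997087413219955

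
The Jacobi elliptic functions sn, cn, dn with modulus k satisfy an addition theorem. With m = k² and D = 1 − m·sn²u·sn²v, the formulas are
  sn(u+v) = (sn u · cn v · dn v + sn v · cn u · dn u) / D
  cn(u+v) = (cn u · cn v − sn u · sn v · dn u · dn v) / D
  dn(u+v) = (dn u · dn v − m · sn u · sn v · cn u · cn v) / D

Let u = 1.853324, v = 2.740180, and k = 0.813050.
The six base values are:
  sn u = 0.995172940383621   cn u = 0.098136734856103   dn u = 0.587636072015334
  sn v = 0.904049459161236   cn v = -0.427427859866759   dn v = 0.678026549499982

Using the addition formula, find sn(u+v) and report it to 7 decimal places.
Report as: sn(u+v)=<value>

sn(u+v)=-0.5081981

m = k² = 0.6610503025
D = 1 − m·sn²u·sn²v = 0.4649233405517389
sn(u+v) = (sn u·cn v·dn v + sn v·cn u·dn u)/D = -0.2362731753715211/0.4649233405517389 = -0.5081981366887891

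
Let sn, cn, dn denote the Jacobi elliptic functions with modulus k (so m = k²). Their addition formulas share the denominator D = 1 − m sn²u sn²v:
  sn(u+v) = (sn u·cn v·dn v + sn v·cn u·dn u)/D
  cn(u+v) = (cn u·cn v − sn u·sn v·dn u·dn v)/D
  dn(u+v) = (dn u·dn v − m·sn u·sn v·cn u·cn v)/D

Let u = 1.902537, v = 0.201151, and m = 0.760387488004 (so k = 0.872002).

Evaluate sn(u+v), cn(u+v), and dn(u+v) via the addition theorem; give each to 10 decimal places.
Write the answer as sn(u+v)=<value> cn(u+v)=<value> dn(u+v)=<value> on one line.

sn u = 0.9909143334642273, cn u = 0.1344945490908315, dn u = 0.5033557358582649
sn v = 0.1987961292620722, cn v = 0.9800408659797904, dn v = 0.9848601737024179
m = k² = 0.760387488004
D = 1 − m·sn²u·sn²v = 0.970493137623895
sn(u+v) = (sn u·cn v·dn v + sn v·cn u·dn u)/D = 0.9698919231093124/0.970493137623895 = 0.9993805061661182
cn(u+v) = (cn u·cn v − sn u·sn v·dn u·dn v)/D = 0.03415534602945849/0.970493137623895 = 0.03519380478370271
dn(u+v) = (dn u·dn v − m·sn u·sn v·cn u·cn v)/D = 0.4759913482850639/0.970493137623895 = 0.4904633838529311

sn(u+v)=0.9993805062 cn(u+v)=0.0351938048 dn(u+v)=0.4904633839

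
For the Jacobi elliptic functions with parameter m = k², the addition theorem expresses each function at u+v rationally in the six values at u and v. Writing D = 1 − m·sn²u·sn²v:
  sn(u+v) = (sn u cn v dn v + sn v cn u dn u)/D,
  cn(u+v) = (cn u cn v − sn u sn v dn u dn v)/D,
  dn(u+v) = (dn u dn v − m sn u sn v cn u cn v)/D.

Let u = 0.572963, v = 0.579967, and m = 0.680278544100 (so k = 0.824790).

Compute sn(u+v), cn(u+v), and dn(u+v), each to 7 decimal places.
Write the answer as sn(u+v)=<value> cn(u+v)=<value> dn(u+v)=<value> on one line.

sn(u+v)=0.8524182 cn(u+v)=0.5228606 dn(u+v)=0.7111246

sn u = 0.5253770007858962, cn u = 0.8508695593598448, dn u = 0.901237394237325
sn v = 0.5307310789377851, cn v = 0.8475402774202147, dn v = 0.8991007817898559
m = k² = 0.6802785441
D = 1 − m·sn²u·sn²v = 0.9471094689414968
sn(u+v) = (sn u·cn v·dn v + sn v·cn u·dn u)/D = 0.8073333633074257/0.9471094689414968 = 0.8524182154040896
cn(u+v) = (cn u·cn v − sn u·sn v·dn u·dn v)/D = 0.495206206190274/0.9471094689414968 = 0.5228605799324588
dn(u+v) = (dn u·dn v − m·sn u·sn v·cn u·cn v)/D = 0.6735128255828516/0.9471094689414968 = 0.7111245823944504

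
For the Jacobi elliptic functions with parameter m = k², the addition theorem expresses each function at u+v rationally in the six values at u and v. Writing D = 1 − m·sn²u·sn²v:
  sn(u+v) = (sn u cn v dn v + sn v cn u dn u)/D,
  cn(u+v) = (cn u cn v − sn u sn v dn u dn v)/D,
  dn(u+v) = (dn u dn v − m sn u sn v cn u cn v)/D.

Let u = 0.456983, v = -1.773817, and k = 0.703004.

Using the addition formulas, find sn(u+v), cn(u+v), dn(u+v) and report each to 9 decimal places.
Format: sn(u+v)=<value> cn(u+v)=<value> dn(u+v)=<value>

sn u = 0.4344939218304094, cn u = 0.9006747647694089, dn u = 0.9522078071339495
sn v = -0.9985617592951288, cn v = 0.05361355121065288, dn v = 0.7121839319034814
m = k² = 0.494214624016
D = 1 − m·sn²u·sn²v = 0.9069678915273585
sn(u+v) = (sn u·cn v·dn v + sn v·cn u·dn u)/D = -0.8398059096983254/0.9069678915273585 = -0.9259488869931983
cn(u+v) = (cn u·cn v − sn u·sn v·dn u·dn v)/D = 0.3425153869497696/0.9069678915273585 = 0.3776488563150394
dn(u+v) = (dn u·dn v − m·sn u·sn v·cn u·cn v)/D = 0.6885013059859046/0.9069678915273585 = 0.7591242340745379

sn(u+v)=-0.925948887 cn(u+v)=0.377648856 dn(u+v)=0.759124234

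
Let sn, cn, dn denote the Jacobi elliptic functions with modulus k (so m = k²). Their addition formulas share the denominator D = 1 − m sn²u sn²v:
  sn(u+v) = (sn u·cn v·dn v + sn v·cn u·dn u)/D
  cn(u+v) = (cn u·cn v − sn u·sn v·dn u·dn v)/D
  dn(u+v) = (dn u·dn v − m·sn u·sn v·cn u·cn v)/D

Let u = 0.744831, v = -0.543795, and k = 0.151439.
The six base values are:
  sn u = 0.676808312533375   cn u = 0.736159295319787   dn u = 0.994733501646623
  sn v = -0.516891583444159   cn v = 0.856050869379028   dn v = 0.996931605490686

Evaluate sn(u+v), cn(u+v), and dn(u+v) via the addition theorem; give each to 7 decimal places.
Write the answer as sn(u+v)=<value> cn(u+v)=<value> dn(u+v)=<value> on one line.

m = k² = 0.022933770721
D = 1 − m·sn²u·sn²v = 0.9971932369170694
sn(u+v) = (sn u·cn v·dn v + sn v·cn u·dn u)/D = 0.1990940061364694/0.9971932369170694 = 0.1996543887040289
cn(u+v) = (cn u·cn v − sn u·sn v·dn u·dn v)/D = 0.9771161284482382/0.9971932369170694 = 0.9798663812332886
dn(u+v) = (dn u·dn v − m·sn u·sn v·cn u·cn v)/D = 0.9967373240939205/0.9971932369170694 = 0.9995428039358165

sn(u+v)=0.1996544 cn(u+v)=0.9798664 dn(u+v)=0.9995428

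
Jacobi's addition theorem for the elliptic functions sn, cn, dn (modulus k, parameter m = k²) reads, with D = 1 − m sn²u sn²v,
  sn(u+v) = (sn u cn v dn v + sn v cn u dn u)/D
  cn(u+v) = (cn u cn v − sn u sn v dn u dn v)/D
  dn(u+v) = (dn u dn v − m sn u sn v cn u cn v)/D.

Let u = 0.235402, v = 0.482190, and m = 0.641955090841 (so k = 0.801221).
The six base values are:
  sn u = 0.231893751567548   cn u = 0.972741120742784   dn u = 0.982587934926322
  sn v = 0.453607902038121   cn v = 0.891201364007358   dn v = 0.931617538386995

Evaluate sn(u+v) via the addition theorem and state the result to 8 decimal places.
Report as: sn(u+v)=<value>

sn(u+v)=0.63057091

m = k² = 0.641955090841
D = 1 − m·sn²u·sn²v = 0.992896964853762
sn(u+v) = (sn u·cn v·dn v + sn v·cn u·dn u)/D = 0.6260919389102938/0.992896964853762 = 0.6305709062193651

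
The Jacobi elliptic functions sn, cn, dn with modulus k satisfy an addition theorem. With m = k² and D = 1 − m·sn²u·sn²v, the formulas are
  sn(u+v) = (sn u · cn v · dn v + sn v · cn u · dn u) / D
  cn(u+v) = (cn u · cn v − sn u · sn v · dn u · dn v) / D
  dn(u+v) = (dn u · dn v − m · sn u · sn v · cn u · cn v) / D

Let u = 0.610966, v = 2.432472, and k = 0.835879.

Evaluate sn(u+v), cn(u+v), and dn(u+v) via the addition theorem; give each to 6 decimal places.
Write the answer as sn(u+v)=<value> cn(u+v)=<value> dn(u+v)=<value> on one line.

sn(u+v)=0.831528 cn(u+v)=-0.555483 dn(u+v)=0.718955

sn u = 0.5534893871816841, cn u = 0.832856229055918, dn u = 0.8865409373770618
sn v = 0.980061704241091, cn v = -0.1986933715050614, dn v = 0.5734893766135533
m = k² = 0.698693702641
D = 1 − m·sn²u·sn²v = 0.794405134728767
sn(u+v) = (sn u·cn v·dn v + sn v·cn u·dn u)/D = 0.6605701728453631/0.794405134728767 = 0.8315280754962655
cn(u+v) = (cn u·cn v − sn u·sn v·dn u·dn v)/D = -0.4412783303431945/0.794405134728767 = -0.555482726699469
dn(u+v) = (dn u·dn v − m·sn u·sn v·cn u·cn v)/D = 0.5711413638643147/0.794405134728767 = 0.7189547736990887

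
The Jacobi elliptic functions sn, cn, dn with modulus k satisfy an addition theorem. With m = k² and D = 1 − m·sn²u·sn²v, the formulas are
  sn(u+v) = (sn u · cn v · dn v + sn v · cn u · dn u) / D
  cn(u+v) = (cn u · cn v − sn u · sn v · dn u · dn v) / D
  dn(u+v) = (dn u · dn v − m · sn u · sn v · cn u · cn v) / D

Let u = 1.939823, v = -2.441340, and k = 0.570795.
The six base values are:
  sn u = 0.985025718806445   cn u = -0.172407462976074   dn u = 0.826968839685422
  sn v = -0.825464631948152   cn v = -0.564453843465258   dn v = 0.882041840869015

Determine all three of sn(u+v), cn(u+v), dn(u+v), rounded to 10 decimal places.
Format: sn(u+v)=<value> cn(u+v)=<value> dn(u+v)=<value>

m = k² = 0.325806932025
D = 1 − m·sn²u·sn²v = 0.7845966761586656
sn(u+v) = (sn u·cn v·dn v + sn v·cn u·dn u)/D = -0.3727255183820551/0.7845966761586656 = -0.4750536545819886
cn(u+v) = (cn u·cn v − sn u·sn v·dn u·dn v)/D = 0.6904112051423082/0.7845966761586656 = 0.8799568314799861
dn(u+v) = (dn u·dn v − m·sn u·sn v·cn u·cn v)/D = 0.755201589210125/0.7845966761586656 = 0.9625347801720789

sn(u+v)=-0.4750536546 cn(u+v)=0.8799568315 dn(u+v)=0.9625347802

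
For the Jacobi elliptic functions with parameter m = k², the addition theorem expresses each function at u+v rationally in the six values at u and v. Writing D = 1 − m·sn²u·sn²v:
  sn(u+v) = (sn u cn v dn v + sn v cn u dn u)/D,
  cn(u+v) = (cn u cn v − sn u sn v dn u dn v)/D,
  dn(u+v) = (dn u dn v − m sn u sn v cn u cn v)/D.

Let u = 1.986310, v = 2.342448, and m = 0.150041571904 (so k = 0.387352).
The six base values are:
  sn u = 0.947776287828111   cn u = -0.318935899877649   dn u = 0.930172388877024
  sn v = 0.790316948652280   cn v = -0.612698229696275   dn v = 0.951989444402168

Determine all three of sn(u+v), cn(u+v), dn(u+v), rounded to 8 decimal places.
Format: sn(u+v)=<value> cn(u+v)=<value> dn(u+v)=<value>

m = k² = 0.150041571904
D = 1 − m·sn²u·sn²v = 0.9158167138589235
sn(u+v) = (sn u·cn v·dn v + sn v·cn u·dn u)/D = -0.7872807513980207/0.9158167138589235 = -0.8596488134407394
cn(u+v) = (cn u·cn v − sn u·sn v·dn u·dn v)/D = -0.4678774111469/0.9158167138589235 = -0.5108854250709536
dn(u+v) = (dn u·dn v − m·sn u·sn v·cn u·cn v)/D = 0.8635524532027343/0.9158167138589235 = 0.9429315278207073

sn(u+v)=-0.85964881 cn(u+v)=-0.51088543 dn(u+v)=0.94293153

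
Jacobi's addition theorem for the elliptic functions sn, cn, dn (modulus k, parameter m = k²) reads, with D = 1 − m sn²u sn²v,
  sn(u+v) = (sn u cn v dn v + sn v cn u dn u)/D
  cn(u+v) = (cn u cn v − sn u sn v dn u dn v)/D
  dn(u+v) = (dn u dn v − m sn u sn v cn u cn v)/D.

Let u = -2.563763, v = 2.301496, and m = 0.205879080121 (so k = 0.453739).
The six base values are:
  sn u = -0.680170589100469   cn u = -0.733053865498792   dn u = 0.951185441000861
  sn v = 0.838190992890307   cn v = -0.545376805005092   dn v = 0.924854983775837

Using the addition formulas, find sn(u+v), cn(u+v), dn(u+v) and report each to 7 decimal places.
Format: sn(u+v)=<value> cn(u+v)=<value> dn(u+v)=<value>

sn(u+v)=-0.2586814 cn(u+v)=0.9659627 dn(u+v)=0.9930878

m = k² = 0.205879080121
D = 1 − m·sn²u·sn²v = 0.9330833954298493
sn(u+v) = (sn u·cn v·dn v + sn v·cn u·dn u)/D = -0.2413712969791521/0.9330833954298493 = -0.2586813763500294
cn(u+v) = (cn u·cn v − sn u·sn v·dn u·dn v)/D = 0.9013237597120684/0.9330833954298493 = 0.9659627040055193
dn(u+v) = (dn u·dn v − m·sn u·sn v·cn u·cn v)/D = 0.9266337390859403/0.9330833954298493 = 0.9930878028957553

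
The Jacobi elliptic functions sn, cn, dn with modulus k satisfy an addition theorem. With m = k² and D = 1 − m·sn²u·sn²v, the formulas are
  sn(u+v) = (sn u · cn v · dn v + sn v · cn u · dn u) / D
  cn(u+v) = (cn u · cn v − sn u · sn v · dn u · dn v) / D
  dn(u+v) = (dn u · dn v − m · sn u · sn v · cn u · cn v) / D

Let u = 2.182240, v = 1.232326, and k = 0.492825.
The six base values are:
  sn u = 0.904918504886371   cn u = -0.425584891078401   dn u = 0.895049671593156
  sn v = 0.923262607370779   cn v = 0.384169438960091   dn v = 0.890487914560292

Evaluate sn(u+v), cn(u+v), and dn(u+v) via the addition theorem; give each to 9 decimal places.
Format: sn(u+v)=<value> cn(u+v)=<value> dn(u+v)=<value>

m = k² = 0.242876480625
D = 1 − m·sn²u·sn²v = 0.8304667478064258
sn(u+v) = (sn u·cn v·dn v + sn v·cn u·dn u)/D = -0.04211780862406369/0.8304667478064258 = -0.05071582785862603
cn(u+v) = (cn u·cn v − sn u·sn v·dn u·dn v)/D = -0.8293980403936872/0.8304667478064258 = -0.9987131243778737
dn(u+v) = (dn u·dn v − m·sn u·sn v·cn u·cn v)/D = 0.8302073104003671/0.8304667478064258 = 0.9996876004888288

sn(u+v)=-0.050715828 cn(u+v)=-0.998713124 dn(u+v)=0.999687600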